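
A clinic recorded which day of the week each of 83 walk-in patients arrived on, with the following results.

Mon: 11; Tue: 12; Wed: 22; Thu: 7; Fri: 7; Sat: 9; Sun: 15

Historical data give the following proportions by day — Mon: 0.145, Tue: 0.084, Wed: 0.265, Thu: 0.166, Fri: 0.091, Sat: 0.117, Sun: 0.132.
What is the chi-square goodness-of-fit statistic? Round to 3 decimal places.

8.635

Expected counts E_i = n·p_i: 83×0.145 = 12.035, 83×0.084 = 6.972, 83×0.265 = 21.995, 83×0.166 = 13.778, 83×0.091 = 7.553, 83×0.117 = 9.711, 83×0.132 = 10.956.
Mon: (11 − 12.035)²/12.035 = 1.071225/12.035 = 0.0890
Tue: (12 − 6.972)²/6.972 = 25.280784/6.972 = 3.6260
Wed: (22 − 21.995)²/21.995 = 0.000025/21.995 = 0.0000
Thu: (7 − 13.778)²/13.778 = 45.941284/13.778 = 3.3344
Fri: (7 − 7.553)²/7.553 = 0.305809/7.553 = 0.0405
Sat: (9 − 9.711)²/9.711 = 0.505521/9.711 = 0.0521
Sun: (15 − 10.956)²/10.956 = 16.353936/10.956 = 1.4927
Sum = 8.635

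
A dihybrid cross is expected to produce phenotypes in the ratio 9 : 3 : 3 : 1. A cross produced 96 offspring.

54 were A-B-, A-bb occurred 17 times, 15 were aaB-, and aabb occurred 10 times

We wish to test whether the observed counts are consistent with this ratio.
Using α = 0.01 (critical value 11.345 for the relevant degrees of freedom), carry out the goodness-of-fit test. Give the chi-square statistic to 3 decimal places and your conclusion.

3.222; do not reject

Ratio total = 16. Expected counts: 96×9/16 = 54, 96×3/16 = 18, 96×3/16 = 18, 96×1/16 = 6.
χ² = (54−54)²/54 + (17−18)²/18 + (15−18)²/18 + (10−6)²/6
   = 0.0000 + 0.0556 + 0.5000 + 2.6667
Sum = 3.222
df = 3. Since 3.222 < 11.345, we do not reject H₀.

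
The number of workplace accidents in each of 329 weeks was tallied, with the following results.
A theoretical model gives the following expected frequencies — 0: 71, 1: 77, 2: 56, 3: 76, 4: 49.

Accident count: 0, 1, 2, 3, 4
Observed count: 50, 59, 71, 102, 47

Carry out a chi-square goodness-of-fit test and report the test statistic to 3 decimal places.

0: (50 − 71)²/71 = 441/71 = 6.2113
1: (59 − 77)²/77 = 324/77 = 4.2078
2: (71 − 56)²/56 = 225/56 = 4.0179
3: (102 − 76)²/76 = 676/76 = 8.8947
4: (47 − 49)²/49 = 4/49 = 0.0816
Sum = 23.413

23.413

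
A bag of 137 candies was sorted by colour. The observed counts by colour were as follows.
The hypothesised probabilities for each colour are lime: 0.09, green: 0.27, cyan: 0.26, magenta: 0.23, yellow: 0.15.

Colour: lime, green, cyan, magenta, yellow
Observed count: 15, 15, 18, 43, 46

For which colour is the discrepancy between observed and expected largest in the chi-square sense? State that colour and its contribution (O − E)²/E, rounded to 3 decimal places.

yellow, 31.518

Expected counts E_i = n·p_i: 137×0.09 = 12.33, 137×0.27 = 36.99, 137×0.26 = 35.62, 137×0.23 = 31.51, 137×0.15 = 20.55.
χ² = (15−12.33)²/12.33 + (15−36.99)²/36.99 + (18−35.62)²/35.62 + (43−31.51)²/31.51 + (46−20.55)²/20.55
   = 0.5782 + 13.0727 + 8.7160 + 4.1898 + 31.5184
The largest term is for yellow: 31.518.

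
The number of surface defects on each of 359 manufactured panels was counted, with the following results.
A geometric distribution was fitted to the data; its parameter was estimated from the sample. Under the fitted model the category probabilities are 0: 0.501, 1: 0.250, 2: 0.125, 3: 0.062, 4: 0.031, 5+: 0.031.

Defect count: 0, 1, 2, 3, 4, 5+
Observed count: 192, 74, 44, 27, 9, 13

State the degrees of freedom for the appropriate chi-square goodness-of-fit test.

There are k = 6 categories and 1 parameter estimated from the data, so df = 6 − 1 − 1 = 4.

4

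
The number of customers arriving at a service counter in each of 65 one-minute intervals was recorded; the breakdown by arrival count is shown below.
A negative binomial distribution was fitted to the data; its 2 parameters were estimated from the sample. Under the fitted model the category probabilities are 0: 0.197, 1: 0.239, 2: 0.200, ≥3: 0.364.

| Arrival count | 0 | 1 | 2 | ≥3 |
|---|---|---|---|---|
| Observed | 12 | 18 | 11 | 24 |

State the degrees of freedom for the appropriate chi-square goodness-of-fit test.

There are k = 4 categories and 2 parameters estimated from the data, so df = 4 − 1 − 2 = 1.

1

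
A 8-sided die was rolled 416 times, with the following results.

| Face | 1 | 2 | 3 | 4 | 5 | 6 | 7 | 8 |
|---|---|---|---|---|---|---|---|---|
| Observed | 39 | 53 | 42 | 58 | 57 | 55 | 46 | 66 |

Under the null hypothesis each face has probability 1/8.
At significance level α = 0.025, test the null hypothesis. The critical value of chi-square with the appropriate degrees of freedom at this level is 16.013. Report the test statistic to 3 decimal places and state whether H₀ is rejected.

Under H₀ each category has probability 1/8, so each expected count is 416/8 = 52.
1: (39 − 52)²/52 = 169/52 = 3.2500
2: (53 − 52)²/52 = 1/52 = 0.0192
3: (42 − 52)²/52 = 100/52 = 1.9231
4: (58 − 52)²/52 = 36/52 = 0.6923
5: (57 − 52)²/52 = 25/52 = 0.4808
6: (55 − 52)²/52 = 9/52 = 0.1731
7: (46 − 52)²/52 = 36/52 = 0.6923
8: (66 − 52)²/52 = 196/52 = 3.7692
Sum = 11.000
df = 7. Since 11.000 < 16.013, we do not reject H₀.

11.000; do not reject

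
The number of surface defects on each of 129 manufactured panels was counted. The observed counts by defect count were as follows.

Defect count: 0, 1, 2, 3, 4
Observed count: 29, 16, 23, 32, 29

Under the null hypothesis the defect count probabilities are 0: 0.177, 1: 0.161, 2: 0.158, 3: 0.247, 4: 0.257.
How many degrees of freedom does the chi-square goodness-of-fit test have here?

There are k = 5 categories and no parameters were estimated from the data, so df = 5 − 1 = 4.

4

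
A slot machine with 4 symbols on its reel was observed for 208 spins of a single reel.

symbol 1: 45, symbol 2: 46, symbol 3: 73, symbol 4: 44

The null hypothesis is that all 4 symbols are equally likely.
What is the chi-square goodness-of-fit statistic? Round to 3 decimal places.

Expected count for each of the 4 categories: 208/4 = 52.
χ² = (45−52)²/52 + (46−52)²/52 + (73−52)²/52 + (44−52)²/52
   = 0.9423 + 0.6923 + 8.4808 + 1.2308
Sum = 11.346

11.346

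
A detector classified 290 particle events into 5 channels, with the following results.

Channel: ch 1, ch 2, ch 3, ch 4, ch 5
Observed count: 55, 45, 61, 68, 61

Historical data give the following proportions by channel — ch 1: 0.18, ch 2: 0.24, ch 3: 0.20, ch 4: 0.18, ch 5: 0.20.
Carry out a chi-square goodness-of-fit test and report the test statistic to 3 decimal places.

Expected counts E_i = n·p_i: 290×0.18 = 52.2, 290×0.24 = 69.6, 290×0.20 = 58, 290×0.18 = 52.2, 290×0.20 = 58.
χ² = (55−52.2)²/52.2 + (45−69.6)²/69.6 + (61−58)²/58 + (68−52.2)²/52.2 + (61−58)²/58
   = 0.1502 + 8.6948 + 0.1552 + 4.7824 + 0.1552
Sum = 13.938

13.938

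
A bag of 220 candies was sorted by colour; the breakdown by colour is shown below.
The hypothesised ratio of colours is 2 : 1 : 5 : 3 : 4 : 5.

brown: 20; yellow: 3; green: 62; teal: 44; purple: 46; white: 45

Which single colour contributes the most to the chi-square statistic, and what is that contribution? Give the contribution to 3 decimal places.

yellow, 5.818

Ratio total = 20. Expected counts: 220×2/20 = 22, 220×1/20 = 11, 220×5/20 = 55, 220×3/20 = 33, 220×4/20 = 44, 220×5/20 = 55.
cat         O        E   (O−E)²/E
brown      20       22     0.1818
yellow      3       11     5.8182
green      62       55     0.8909
teal       44       33     3.6667
purple     46       44     0.0909
white      45       55     1.8182
The largest term is for yellow: 5.818.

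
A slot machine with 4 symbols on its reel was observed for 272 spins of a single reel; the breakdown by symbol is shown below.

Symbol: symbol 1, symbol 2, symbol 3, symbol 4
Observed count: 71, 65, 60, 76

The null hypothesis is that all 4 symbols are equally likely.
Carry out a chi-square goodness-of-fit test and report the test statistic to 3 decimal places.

2.147

Expected count for each of the 4 categories: 272/4 = 68.
cat           O        E   (O−E)²/E
symbol 1     71       68     0.1324
symbol 2     65       68     0.1324
symbol 3     60       68     0.9412
symbol 4     76       68     0.9412
Sum = 2.147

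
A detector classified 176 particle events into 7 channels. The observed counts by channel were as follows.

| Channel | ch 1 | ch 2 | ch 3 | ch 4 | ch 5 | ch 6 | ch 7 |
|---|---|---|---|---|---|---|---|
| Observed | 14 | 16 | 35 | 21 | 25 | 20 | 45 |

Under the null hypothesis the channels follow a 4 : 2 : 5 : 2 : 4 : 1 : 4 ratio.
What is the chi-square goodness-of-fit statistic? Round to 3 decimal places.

Ratio total = 22. Expected counts: 176×4/22 = 32, 176×2/22 = 16, 176×5/22 = 40, 176×2/22 = 16, 176×4/22 = 32, 176×1/22 = 8, 176×4/22 = 32.
ch 1: (14 − 32)²/32 = 324/32 = 10.1250
ch 2: (16 − 16)²/16 = 0/16 = 0.0000
ch 3: (35 − 40)²/40 = 25/40 = 0.6250
ch 4: (21 − 16)²/16 = 25/16 = 1.5625
ch 5: (25 − 32)²/32 = 49/32 = 1.5313
ch 6: (20 − 8)²/8 = 144/8 = 18.0000
ch 7: (45 − 32)²/32 = 169/32 = 5.2813
Sum = 37.125

37.125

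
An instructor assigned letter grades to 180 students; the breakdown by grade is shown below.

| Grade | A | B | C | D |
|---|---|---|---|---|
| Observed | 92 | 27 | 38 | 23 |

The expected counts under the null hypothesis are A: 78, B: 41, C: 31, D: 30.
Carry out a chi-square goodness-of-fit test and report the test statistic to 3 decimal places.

cat         O        E   (O−E)²/E
A          92       78     2.5128
B          27       41     4.7805
C          38       31     1.5806
D          23       30     1.6333
Sum = 10.507

10.507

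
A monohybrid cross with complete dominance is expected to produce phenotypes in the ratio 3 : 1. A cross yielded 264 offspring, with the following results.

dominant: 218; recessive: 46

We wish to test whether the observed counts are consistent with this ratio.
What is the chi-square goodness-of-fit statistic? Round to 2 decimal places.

8.08

Ratio total = 4. Expected counts: 264×3/4 = 198, 264×1/4 = 66.
χ² = (218−198)²/198 + (46−66)²/66
   = 2.020 + 6.061
Sum = 8.08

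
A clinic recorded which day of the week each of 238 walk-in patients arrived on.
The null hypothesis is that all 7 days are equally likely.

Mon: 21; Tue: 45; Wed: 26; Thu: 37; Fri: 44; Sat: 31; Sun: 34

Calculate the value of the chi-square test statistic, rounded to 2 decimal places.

Expected count for each of the 7 categories: 238/7 = 34.
χ² = (21−34)²/34 + (45−34)²/34 + (26−34)²/34 + (37−34)²/34 + (44−34)²/34 + (31−34)²/34 + (34−34)²/34
   = 4.971 + 3.559 + 1.882 + 0.265 + 2.941 + 0.265 + 0.000
Sum = 13.88

13.88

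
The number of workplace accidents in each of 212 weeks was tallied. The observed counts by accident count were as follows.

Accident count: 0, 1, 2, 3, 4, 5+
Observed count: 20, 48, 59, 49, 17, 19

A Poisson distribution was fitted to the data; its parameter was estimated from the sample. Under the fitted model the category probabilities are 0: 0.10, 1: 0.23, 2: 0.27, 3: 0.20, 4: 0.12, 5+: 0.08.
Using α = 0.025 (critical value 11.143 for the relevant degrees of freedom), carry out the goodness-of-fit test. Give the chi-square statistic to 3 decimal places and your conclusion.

4.207; do not reject

Expected counts E_i = n·p_i: 212×0.10 = 21.2, 212×0.23 = 48.76, 212×0.27 = 57.24, 212×0.20 = 42.4, 212×0.12 = 25.44, 212×0.08 = 16.96.
χ² = (20−21.2)²/21.2 + (48−48.76)²/48.76 + (59−57.24)²/57.24 + (49−42.4)²/42.4 + (17−25.44)²/25.44 + (19−16.96)²/16.96
   = 0.0679 + 0.0118 + 0.0541 + 1.0274 + 2.8001 + 0.2454
Sum = 4.207
df = 4. Since 4.207 < 11.143, we do not reject H₀.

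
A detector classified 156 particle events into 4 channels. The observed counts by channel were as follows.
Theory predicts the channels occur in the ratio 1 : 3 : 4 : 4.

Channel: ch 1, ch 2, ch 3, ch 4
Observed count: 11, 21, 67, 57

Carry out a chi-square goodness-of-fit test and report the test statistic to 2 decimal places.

Ratio total = 12. Expected counts: 156×1/12 = 13, 156×3/12 = 39, 156×4/12 = 52, 156×4/12 = 52.
χ² = (11−13)²/13 + (21−39)²/39 + (67−52)²/52 + (57−52)²/52
   = 0.308 + 8.308 + 4.327 + 0.481
Sum = 13.42

13.42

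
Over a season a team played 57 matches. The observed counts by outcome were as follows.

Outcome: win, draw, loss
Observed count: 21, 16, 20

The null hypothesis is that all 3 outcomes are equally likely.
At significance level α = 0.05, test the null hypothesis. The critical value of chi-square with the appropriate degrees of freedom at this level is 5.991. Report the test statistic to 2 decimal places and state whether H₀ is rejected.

0.74; do not reject

Under H₀ each category has probability 1/3, so each expected count is 57/3 = 19.
χ² = (21−19)²/19 + (16−19)²/19 + (20−19)²/19
   = 0.211 + 0.474 + 0.053
Sum = 0.74
df = 2. Since 0.74 < 5.991, we do not reject H₀.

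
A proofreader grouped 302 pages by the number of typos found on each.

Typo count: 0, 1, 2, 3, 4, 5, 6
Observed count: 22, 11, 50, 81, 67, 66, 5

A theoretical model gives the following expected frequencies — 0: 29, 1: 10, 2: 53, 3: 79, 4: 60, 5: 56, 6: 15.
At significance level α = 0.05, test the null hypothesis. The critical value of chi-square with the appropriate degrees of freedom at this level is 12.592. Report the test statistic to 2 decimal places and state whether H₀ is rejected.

χ² = (22−29)²/29 + (11−10)²/10 + (50−53)²/53 + (81−79)²/79 + (67−60)²/60 + (66−56)²/56 + (5−15)²/15
   = 1.690 + 0.100 + 0.170 + 0.051 + 0.817 + 1.786 + 6.667
Sum = 11.28
df = 6. Since 11.28 < 12.592, we do not reject H₀.

11.28; do not reject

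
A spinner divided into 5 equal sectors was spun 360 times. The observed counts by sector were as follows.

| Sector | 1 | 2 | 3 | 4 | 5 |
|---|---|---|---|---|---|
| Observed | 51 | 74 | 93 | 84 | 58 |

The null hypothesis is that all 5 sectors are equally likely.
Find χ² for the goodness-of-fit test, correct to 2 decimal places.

17.03

Expected count for each of the 5 categories: 360/5 = 72.
cat         O        E   (O−E)²/E
1          51       72      6.125
2          74       72      0.056
3          93       72      6.125
4          84       72      2.000
5          58       72      2.722
Sum = 17.03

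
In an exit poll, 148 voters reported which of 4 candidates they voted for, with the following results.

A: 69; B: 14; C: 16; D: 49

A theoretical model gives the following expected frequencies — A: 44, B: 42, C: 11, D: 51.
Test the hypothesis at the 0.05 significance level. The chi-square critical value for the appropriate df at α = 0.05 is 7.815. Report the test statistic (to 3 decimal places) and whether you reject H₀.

35.222; reject

A: (69 − 44)²/44 = 625/44 = 14.2045
B: (14 − 42)²/42 = 784/42 = 18.6667
C: (16 − 11)²/11 = 25/11 = 2.2727
D: (49 − 51)²/51 = 4/51 = 0.0784
Sum = 35.222
df = 3. Since 35.222 > 7.815, we reject H₀.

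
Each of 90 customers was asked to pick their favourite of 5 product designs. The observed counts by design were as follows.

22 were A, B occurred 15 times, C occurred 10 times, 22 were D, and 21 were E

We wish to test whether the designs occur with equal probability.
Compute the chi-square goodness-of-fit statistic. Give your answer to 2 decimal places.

6.33

Expected count for each of the 5 categories: 90/5 = 18.
A: (22 − 18)²/18 = 16/18 = 0.889
B: (15 − 18)²/18 = 9/18 = 0.500
C: (10 − 18)²/18 = 64/18 = 3.556
D: (22 − 18)²/18 = 16/18 = 0.889
E: (21 − 18)²/18 = 9/18 = 0.500
Sum = 6.33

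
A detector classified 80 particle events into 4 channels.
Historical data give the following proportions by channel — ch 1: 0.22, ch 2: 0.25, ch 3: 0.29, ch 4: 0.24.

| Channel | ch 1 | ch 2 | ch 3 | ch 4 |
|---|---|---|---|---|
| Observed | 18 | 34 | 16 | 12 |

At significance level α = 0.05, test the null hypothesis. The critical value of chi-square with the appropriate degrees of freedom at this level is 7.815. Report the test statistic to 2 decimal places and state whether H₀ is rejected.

14.74; reject

Expected counts E_i = n·p_i: 80×0.22 = 17.6, 80×0.25 = 20, 80×0.29 = 23.2, 80×0.24 = 19.2.
χ² = (18−17.6)²/17.6 + (34−20)²/20 + (16−23.2)²/23.2 + (12−19.2)²/19.2
   = 0.009 + 9.800 + 2.234 + 2.700
Sum = 14.74
df = 3. Since 14.74 > 7.815, we reject H₀.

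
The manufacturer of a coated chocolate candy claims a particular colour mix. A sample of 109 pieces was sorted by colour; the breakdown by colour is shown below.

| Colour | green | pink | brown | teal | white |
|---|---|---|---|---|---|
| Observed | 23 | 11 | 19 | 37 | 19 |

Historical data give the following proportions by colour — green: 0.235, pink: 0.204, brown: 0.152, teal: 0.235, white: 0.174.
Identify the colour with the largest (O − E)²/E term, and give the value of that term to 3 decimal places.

pink, 5.678

Expected counts E_i = n·p_i: 109×0.235 = 25.615, 109×0.204 = 22.236, 109×0.152 = 16.568, 109×0.235 = 25.615, 109×0.174 = 18.966.
cat         O        E   (O−E)²/E
green      23   25.615     0.2670
pink       11   22.236     5.6776
brown      19   16.568     0.3570
teal       37   25.615     5.0602
white      19   18.966     0.0001
The largest term is for pink: 5.678.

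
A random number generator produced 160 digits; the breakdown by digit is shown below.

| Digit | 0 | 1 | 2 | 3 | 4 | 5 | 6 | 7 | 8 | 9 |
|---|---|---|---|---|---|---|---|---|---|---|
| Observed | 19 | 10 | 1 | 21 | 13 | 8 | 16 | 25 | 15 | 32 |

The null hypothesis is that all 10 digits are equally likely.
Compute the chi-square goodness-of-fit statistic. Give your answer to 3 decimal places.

44.125

Under H₀ each category has probability 1/10, so each expected count is 160/10 = 16.
cat         O        E   (O−E)²/E
0          19       16     0.5625
1          10       16     2.2500
2           1       16    14.0625
3          21       16     1.5625
4          13       16     0.5625
5           8       16     4.0000
6          16       16     0.0000
7          25       16     5.0625
8          15       16     0.0625
9          32       16    16.0000
Sum = 44.125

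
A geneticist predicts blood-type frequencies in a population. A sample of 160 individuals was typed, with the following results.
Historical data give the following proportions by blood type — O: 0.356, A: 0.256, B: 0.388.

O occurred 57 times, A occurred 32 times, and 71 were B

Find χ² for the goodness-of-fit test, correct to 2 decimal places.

Expected counts E_i = n·p_i: 160×0.356 = 56.96, 160×0.256 = 40.96, 160×0.388 = 62.08.
χ² = (57−56.96)²/56.96 + (32−40.96)²/40.96 + (71−62.08)²/62.08
   = 0.000 + 1.960 + 1.282
Sum = 3.24

3.24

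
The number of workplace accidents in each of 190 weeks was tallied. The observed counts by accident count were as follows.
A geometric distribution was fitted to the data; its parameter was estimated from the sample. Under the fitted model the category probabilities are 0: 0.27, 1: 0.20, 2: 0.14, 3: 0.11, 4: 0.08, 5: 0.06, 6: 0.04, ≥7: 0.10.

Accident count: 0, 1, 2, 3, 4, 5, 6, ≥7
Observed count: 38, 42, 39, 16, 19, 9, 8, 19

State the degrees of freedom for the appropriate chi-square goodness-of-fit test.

There are k = 8 categories and 1 parameter estimated from the data, so df = 8 − 1 − 1 = 6.

6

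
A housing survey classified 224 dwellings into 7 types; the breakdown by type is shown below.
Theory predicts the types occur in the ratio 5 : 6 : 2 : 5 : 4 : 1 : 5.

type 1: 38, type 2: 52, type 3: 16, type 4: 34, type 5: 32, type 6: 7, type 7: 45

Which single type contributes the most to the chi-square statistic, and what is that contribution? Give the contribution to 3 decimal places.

Ratio total = 28. Expected counts: 224×5/28 = 40, 224×6/28 = 48, 224×2/28 = 16, 224×5/28 = 40, 224×4/28 = 32, 224×1/28 = 8, 224×5/28 = 40.
cat         O        E   (O−E)²/E
type 1     38       40     0.1000
type 2     52       48     0.3333
type 3     16       16     0.0000
type 4     34       40     0.9000
type 5     32       32     0.0000
type 6      7        8     0.1250
type 7     45       40     0.6250
The largest term is for type 4: 0.900.

type 4, 0.900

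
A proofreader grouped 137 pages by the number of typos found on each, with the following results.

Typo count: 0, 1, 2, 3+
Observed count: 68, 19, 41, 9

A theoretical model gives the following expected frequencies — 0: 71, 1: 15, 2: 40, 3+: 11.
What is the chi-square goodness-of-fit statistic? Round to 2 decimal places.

0: (68 − 71)²/71 = 9/71 = 0.127
1: (19 − 15)²/15 = 16/15 = 1.067
2: (41 − 40)²/40 = 1/40 = 0.025
3+: (9 − 11)²/11 = 4/11 = 0.364
Sum = 1.58

1.58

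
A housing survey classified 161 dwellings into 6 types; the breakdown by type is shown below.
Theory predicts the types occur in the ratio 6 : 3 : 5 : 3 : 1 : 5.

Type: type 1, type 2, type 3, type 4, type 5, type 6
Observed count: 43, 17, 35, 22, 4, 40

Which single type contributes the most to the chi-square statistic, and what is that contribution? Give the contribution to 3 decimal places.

Ratio total = 23. Expected counts: 161×6/23 = 42, 161×3/23 = 21, 161×5/23 = 35, 161×3/23 = 21, 161×1/23 = 7, 161×5/23 = 35.
type 1: (43 − 42)²/42 = 1/42 = 0.0238
type 2: (17 − 21)²/21 = 16/21 = 0.7619
type 3: (35 − 35)²/35 = 0/35 = 0.0000
type 4: (22 − 21)²/21 = 1/21 = 0.0476
type 5: (4 − 7)²/7 = 9/7 = 1.2857
type 6: (40 − 35)²/35 = 25/35 = 0.7143
The largest term is for type 5: 1.286.

type 5, 1.286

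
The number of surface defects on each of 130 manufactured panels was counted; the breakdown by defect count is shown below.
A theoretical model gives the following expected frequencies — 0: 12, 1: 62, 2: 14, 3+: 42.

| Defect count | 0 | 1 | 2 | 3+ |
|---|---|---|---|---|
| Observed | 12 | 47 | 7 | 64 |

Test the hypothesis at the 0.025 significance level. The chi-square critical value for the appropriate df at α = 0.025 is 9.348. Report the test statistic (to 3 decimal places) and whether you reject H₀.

18.653; reject

0: (12 − 12)²/12 = 0/12 = 0.0000
1: (47 − 62)²/62 = 225/62 = 3.6290
2: (7 − 14)²/14 = 49/14 = 3.5000
3+: (64 − 42)²/42 = 484/42 = 11.5238
Sum = 18.653
df = 3. Since 18.653 > 9.348, we reject H₀.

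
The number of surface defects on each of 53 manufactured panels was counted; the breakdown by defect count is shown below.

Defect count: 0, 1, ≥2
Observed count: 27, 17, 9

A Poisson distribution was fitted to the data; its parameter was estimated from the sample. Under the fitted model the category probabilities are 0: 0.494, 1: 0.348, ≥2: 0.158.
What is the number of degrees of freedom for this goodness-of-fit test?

There are k = 3 categories and 1 parameter estimated from the data, so df = 3 − 1 − 1 = 1.

1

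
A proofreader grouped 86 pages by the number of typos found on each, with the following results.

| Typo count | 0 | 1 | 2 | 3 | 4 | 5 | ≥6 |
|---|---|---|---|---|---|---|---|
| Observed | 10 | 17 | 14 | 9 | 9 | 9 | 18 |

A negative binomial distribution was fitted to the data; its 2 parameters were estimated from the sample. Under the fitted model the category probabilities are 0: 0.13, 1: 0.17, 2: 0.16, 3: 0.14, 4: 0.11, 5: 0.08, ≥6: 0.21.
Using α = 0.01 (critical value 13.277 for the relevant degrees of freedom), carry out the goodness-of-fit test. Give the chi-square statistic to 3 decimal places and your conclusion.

1.960; do not reject

Expected counts E_i = n·p_i: 86×0.13 = 11.18, 86×0.17 = 14.62, 86×0.16 = 13.76, 86×0.14 = 12.04, 86×0.11 = 9.46, 86×0.08 = 6.88, 86×0.21 = 18.06.
χ² = (10−11.18)²/11.18 + (17−14.62)²/14.62 + (14−13.76)²/13.76 + (9−12.04)²/12.04 + (9−9.46)²/9.46 + (9−6.88)²/6.88 + (18−18.06)²/18.06
   = 0.1245 + 0.3874 + 0.0042 + 0.7676 + 0.0224 + 0.6533 + 0.0002
Sum = 1.960
df = 4. Since 1.960 < 13.277, we do not reject H₀.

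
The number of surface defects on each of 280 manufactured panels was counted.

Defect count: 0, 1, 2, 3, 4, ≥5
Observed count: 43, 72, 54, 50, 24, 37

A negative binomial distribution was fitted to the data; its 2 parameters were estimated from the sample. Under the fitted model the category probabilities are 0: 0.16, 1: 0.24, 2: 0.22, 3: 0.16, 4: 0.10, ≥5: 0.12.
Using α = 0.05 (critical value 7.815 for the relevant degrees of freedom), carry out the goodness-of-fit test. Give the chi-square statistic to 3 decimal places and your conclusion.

2.872; do not reject

Expected counts E_i = n·p_i: 280×0.16 = 44.8, 280×0.24 = 67.2, 280×0.22 = 61.6, 280×0.16 = 44.8, 280×0.10 = 28, 280×0.12 = 33.6.
χ² = (43−44.8)²/44.8 + (72−67.2)²/67.2 + (54−61.6)²/61.6 + (50−44.8)²/44.8 + (24−28)²/28 + (37−33.6)²/33.6
   = 0.0723 + 0.3429 + 0.9377 + 0.6036 + 0.5714 + 0.3440
Sum = 2.872
df = 3. Since 2.872 < 7.815, we do not reject H₀.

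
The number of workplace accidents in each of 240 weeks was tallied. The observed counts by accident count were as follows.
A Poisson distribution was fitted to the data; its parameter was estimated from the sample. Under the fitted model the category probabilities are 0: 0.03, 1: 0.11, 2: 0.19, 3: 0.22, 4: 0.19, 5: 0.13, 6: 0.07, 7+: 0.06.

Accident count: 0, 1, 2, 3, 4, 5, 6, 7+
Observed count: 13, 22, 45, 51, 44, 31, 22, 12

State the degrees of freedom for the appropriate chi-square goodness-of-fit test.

There are k = 8 categories and 1 parameter estimated from the data, so df = 8 − 1 − 1 = 6.

6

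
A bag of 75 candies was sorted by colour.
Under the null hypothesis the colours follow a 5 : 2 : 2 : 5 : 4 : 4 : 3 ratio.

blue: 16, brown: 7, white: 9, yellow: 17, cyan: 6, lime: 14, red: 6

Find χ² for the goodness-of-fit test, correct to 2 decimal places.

Ratio total = 25. Expected counts: 75×5/25 = 15, 75×2/25 = 6, 75×2/25 = 6, 75×5/25 = 15, 75×4/25 = 12, 75×4/25 = 12, 75×3/25 = 9.
χ² = (16−15)²/15 + (7−6)²/6 + (9−6)²/6 + (17−15)²/15 + (6−12)²/12 + (14−12)²/12 + (6−9)²/9
   = 0.067 + 0.167 + 1.500 + 0.267 + 3.000 + 0.333 + 1.000
Sum = 6.33

6.33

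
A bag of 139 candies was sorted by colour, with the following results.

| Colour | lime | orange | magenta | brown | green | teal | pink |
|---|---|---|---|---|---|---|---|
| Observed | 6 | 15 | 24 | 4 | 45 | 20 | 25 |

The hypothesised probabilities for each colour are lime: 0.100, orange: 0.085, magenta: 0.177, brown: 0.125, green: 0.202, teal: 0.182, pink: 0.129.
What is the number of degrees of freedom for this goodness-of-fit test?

6

There are k = 7 categories and no parameters were estimated from the data, so df = 7 − 1 = 6.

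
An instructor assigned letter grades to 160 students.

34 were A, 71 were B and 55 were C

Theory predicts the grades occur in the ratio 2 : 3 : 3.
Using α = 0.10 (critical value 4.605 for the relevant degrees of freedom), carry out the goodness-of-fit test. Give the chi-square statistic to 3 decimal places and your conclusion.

Ratio total = 8. Expected counts: 160×2/8 = 40, 160×3/8 = 60, 160×3/8 = 60.
χ² = (34−40)²/40 + (71−60)²/60 + (55−60)²/60
   = 0.9000 + 2.0167 + 0.4167
Sum = 3.333
df = 2. Since 3.333 < 4.605, we do not reject H₀.

3.333; do not reject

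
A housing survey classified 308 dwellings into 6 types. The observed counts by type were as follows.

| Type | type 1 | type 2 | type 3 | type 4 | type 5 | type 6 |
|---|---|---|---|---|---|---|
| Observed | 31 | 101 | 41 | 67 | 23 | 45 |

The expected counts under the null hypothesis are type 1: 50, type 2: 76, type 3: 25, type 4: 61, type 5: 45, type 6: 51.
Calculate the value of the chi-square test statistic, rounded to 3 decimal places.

37.735

cat         O        E   (O−E)²/E
type 1     31       50     7.2200
type 2    101       76     8.2237
type 3     41       25    10.2400
type 4     67       61     0.5902
type 5     23       45    10.7556
type 6     45       51     0.7059
Sum = 37.735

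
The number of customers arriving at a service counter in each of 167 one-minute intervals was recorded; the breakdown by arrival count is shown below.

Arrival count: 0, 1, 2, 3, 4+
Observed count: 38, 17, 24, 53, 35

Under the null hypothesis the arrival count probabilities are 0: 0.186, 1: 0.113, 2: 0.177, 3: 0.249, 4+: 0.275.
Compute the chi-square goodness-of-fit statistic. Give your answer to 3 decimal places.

Expected counts E_i = n·p_i: 167×0.186 = 31.062, 167×0.113 = 18.871, 167×0.177 = 29.559, 167×0.249 = 41.583, 167×0.275 = 45.925.
χ² = (38−31.062)²/31.062 + (17−18.871)²/18.871 + (24−29.559)²/29.559 + (53−41.583)²/41.583 + (35−45.925)²/45.925
   = 1.5497 + 0.1855 + 1.0455 + 3.1346 + 2.5989
Sum = 8.514

8.514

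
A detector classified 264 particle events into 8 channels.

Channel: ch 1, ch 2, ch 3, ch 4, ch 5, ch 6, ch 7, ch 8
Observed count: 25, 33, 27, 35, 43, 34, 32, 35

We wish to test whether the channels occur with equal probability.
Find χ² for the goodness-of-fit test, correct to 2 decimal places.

Expected count for each of the 8 categories: 264/8 = 33.
ch 1: (25 − 33)²/33 = 64/33 = 1.939
ch 2: (33 − 33)²/33 = 0/33 = 0.000
ch 3: (27 − 33)²/33 = 36/33 = 1.091
ch 4: (35 − 33)²/33 = 4/33 = 0.121
ch 5: (43 − 33)²/33 = 100/33 = 3.030
ch 6: (34 − 33)²/33 = 1/33 = 0.030
ch 7: (32 − 33)²/33 = 1/33 = 0.030
ch 8: (35 − 33)²/33 = 4/33 = 0.121
Sum = 6.36

6.36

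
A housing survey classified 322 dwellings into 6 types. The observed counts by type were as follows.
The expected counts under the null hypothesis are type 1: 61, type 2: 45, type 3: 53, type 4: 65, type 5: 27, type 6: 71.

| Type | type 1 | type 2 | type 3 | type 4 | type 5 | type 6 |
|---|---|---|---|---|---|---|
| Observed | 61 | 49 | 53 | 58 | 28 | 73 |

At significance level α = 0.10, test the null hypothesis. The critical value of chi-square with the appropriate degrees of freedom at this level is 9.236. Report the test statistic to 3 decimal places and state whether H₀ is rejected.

cat         O        E   (O−E)²/E
type 1     61       61     0.0000
type 2     49       45     0.3556
type 3     53       53     0.0000
type 4     58       65     0.7538
type 5     28       27     0.0370
type 6     73       71     0.0563
Sum = 1.203
df = 5. Since 1.203 < 9.236, we do not reject H₀.

1.203; do not reject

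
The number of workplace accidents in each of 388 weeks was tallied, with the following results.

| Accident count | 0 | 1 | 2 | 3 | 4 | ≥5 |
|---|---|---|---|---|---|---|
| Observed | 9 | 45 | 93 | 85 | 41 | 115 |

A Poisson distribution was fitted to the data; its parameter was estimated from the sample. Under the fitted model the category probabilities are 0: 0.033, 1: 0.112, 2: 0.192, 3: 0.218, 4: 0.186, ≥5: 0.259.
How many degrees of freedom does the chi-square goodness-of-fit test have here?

4

There are k = 6 categories and 1 parameter estimated from the data, so df = 6 − 1 − 1 = 4.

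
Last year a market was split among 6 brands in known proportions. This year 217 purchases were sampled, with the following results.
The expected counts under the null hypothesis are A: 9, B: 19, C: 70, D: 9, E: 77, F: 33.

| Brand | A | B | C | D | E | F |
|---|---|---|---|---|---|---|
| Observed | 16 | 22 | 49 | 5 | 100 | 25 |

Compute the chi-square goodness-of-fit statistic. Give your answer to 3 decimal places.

cat         O        E   (O−E)²/E
A          16        9     5.4444
B          22       19     0.4737
C          49       70     6.3000
D           5        9     1.7778
E         100       77     6.8701
F          25       33     1.9394
Sum = 22.805

22.805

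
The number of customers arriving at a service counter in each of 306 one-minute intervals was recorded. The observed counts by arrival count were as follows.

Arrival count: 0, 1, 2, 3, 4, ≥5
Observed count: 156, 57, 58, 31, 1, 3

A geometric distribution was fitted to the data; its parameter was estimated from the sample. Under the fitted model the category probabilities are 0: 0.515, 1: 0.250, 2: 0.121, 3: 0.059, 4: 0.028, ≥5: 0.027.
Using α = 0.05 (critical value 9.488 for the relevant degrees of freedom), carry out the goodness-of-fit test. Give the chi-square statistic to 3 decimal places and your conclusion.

Expected counts E_i = n·p_i: 306×0.515 = 157.59, 306×0.250 = 76.5, 306×0.121 = 37.026, 306×0.059 = 18.054, 306×0.028 = 8.568, 306×0.027 = 8.262.
0: (156 − 157.59)²/157.59 = 2.5281/157.59 = 0.0160
1: (57 − 76.5)²/76.5 = 380.25/76.5 = 4.9706
2: (58 − 37.026)²/37.026 = 439.908676/37.026 = 11.8811
3: (31 − 18.054)²/18.054 = 167.598916/18.054 = 9.2832
4: (1 − 8.568)²/8.568 = 57.274624/8.568 = 6.6847
≥5: (3 − 8.262)²/8.262 = 27.688644/8.262 = 3.3513
Sum = 36.187
df = 4. Since 36.187 > 9.488, we reject H₀.

36.187; reject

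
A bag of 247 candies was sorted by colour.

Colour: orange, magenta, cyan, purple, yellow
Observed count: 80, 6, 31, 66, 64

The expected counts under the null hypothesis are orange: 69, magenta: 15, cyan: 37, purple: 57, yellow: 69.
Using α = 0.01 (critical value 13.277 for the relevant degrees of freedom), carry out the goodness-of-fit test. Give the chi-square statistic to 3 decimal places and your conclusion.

cat          O        E   (O−E)²/E
orange      80       69     1.7536
magenta      6       15     5.4000
cyan        31       37     0.9730
purple      66       57     1.4211
yellow      64       69     0.3623
Sum = 9.910
df = 4. Since 9.910 < 13.277, we do not reject H₀.

9.910; do not reject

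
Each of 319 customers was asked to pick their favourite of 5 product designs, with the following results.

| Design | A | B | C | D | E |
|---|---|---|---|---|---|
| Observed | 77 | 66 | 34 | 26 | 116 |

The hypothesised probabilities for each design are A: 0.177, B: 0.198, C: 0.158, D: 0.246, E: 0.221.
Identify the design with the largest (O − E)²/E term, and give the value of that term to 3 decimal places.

Expected counts E_i = n·p_i: 319×0.177 = 56.463, 319×0.198 = 63.162, 319×0.158 = 50.402, 319×0.246 = 78.474, 319×0.221 = 70.499.
cat         O        E   (O−E)²/E
A          77   56.463     7.4698
B          66   63.162     0.1275
C          34   50.402     5.3376
D          26   78.474    35.0883
E         116   70.499    29.3670
The largest term is for D: 35.088.

D, 35.088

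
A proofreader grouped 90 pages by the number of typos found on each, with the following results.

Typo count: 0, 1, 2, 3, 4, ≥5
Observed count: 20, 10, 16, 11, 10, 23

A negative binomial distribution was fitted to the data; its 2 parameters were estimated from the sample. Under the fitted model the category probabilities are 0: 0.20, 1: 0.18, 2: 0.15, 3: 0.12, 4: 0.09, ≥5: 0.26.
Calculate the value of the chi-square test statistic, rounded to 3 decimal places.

3.514

Expected counts E_i = n·p_i: 90×0.20 = 18, 90×0.18 = 16.2, 90×0.15 = 13.5, 90×0.12 = 10.8, 90×0.09 = 8.1, 90×0.26 = 23.4.
cat         O        E   (O−E)²/E
0          20       18     0.2222
1          10     16.2     2.3728
2          16     13.5     0.4630
3          11     10.8     0.0037
4          10      8.1     0.4457
≥5         23     23.4     0.0068
Sum = 3.514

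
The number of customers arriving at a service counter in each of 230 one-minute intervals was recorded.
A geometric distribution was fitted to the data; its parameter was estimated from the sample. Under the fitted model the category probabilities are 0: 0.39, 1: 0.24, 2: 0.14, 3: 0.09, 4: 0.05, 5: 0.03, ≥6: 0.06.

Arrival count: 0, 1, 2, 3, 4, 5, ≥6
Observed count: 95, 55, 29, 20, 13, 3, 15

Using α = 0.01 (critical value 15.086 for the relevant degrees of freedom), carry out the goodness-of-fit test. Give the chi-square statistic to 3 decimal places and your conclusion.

3.160; do not reject

Expected counts E_i = n·p_i: 230×0.39 = 89.7, 230×0.24 = 55.2, 230×0.14 = 32.2, 230×0.09 = 20.7, 230×0.05 = 11.5, 230×0.03 = 6.9, 230×0.06 = 13.8.
cat         O        E   (O−E)²/E
0          95     89.7     0.3132
1          55     55.2     0.0007
2          29     32.2     0.3180
3          20     20.7     0.0237
4          13     11.5     0.1957
5           3      6.9     2.2043
≥6         15     13.8     0.1043
Sum = 3.160
df = 5. Since 3.160 < 15.086, we do not reject H₀.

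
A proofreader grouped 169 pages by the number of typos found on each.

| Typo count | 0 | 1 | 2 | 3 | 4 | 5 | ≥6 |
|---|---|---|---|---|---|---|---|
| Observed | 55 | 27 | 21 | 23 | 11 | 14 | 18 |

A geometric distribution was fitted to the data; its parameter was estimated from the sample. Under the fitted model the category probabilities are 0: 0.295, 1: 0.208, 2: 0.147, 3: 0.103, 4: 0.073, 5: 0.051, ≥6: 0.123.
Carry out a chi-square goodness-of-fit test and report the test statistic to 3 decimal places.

Expected counts E_i = n·p_i: 169×0.295 = 49.855, 169×0.208 = 35.152, 169×0.147 = 24.843, 169×0.103 = 17.407, 169×0.073 = 12.337, 169×0.051 = 8.619, 169×0.123 = 20.787.
χ² = (55−49.855)²/49.855 + (27−35.152)²/35.152 + (21−24.843)²/24.843 + (23−17.407)²/17.407 + (11−12.337)²/12.337 + (14−8.619)²/8.619 + (18−20.787)²/20.787
   = 0.5310 + 1.8905 + 0.5945 + 1.7971 + 0.1449 + 3.3595 + 0.3737
Sum = 8.691

8.691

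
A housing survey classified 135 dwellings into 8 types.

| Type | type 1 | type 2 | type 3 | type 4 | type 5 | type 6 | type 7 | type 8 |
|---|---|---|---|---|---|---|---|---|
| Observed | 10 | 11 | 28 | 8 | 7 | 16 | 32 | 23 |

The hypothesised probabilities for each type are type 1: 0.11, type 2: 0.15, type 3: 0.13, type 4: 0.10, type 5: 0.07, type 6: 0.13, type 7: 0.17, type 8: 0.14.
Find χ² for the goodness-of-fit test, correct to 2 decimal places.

19.50

Expected counts E_i = n·p_i: 135×0.11 = 14.85, 135×0.15 = 20.25, 135×0.13 = 17.55, 135×0.10 = 13.5, 135×0.07 = 9.45, 135×0.13 = 17.55, 135×0.17 = 22.95, 135×0.14 = 18.9.
type 1: (10 − 14.85)²/14.85 = 23.5225/14.85 = 1.584
type 2: (11 − 20.25)²/20.25 = 85.5625/20.25 = 4.225
type 3: (28 − 17.55)²/17.55 = 109.2025/17.55 = 6.222
type 4: (8 − 13.5)²/13.5 = 30.25/13.5 = 2.241
type 5: (7 − 9.45)²/9.45 = 6.0025/9.45 = 0.635
type 6: (16 − 17.55)²/17.55 = 2.4025/17.55 = 0.137
type 7: (32 − 22.95)²/22.95 = 81.9025/22.95 = 3.569
type 8: (23 − 18.9)²/18.9 = 16.81/18.9 = 0.889
Sum = 19.50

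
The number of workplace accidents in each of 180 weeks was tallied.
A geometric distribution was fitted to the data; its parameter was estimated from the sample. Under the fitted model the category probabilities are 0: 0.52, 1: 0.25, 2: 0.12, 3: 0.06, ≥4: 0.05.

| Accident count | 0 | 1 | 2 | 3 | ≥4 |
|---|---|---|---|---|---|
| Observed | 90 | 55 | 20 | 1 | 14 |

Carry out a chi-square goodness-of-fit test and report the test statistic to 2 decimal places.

Expected counts E_i = n·p_i: 180×0.52 = 93.6, 180×0.25 = 45, 180×0.12 = 21.6, 180×0.06 = 10.8, 180×0.05 = 9.
cat         O        E   (O−E)²/E
0          90     93.6      0.138
1          55       45      2.222
2          20     21.6      0.119
3           1     10.8      8.893
≥4         14        9      2.778
Sum = 14.15

14.15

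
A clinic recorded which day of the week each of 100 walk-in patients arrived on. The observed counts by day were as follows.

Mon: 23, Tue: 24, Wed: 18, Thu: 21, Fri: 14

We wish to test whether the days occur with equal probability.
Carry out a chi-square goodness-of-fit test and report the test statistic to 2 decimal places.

Expected count for each of the 5 categories: 100/5 = 20.
cat         O        E   (O−E)²/E
Mon        23       20      0.450
Tue        24       20      0.800
Wed        18       20      0.200
Thu        21       20      0.050
Fri        14       20      1.800
Sum = 3.30

3.30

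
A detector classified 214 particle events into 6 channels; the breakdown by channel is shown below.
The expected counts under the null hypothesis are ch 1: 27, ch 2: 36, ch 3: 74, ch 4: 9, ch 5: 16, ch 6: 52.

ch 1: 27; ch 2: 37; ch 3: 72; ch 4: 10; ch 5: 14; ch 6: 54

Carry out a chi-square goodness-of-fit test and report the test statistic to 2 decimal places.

ch 1: (27 − 27)²/27 = 0/27 = 0.000
ch 2: (37 − 36)²/36 = 1/36 = 0.028
ch 3: (72 − 74)²/74 = 4/74 = 0.054
ch 4: (10 − 9)²/9 = 1/9 = 0.111
ch 5: (14 − 16)²/16 = 4/16 = 0.250
ch 6: (54 − 52)²/52 = 4/52 = 0.077
Sum = 0.52

0.52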